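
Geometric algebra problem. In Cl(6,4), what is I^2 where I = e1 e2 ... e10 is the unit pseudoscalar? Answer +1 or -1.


The pseudoscalar I = e1...e_n (product of all n generators) of Cl(p,q) satisfies I^2 = (-1)^(q + n(n-1)/2).
p = 6, q = 4, n = p + q = 10
n(n-1)/2 = 10 * 9 / 2 = 45
Exponent = q + n(n-1)/2 = 4 + 45 = 49
I^2 = (-1)^49 = -1


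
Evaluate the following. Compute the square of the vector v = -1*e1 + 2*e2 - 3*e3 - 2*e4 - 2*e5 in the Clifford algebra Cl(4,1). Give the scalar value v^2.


v^2 = sum of c_i^2 * e_i^2
Positive signature terms (e_i^2 = +1): (-1)^2 + 2^2 + (-3)^2 + (-2)^2 = 18
Negative signature terms (e_j^2 = -1): (-2)^2 = 4
v^2 = 18 - 4 = 14


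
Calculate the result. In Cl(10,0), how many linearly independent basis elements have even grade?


Even subalgebra dimension = 2^(n-1)
n = 10 + 0 = 10
2^(10 - 1) = 2^9 = 512
Verification: sum of C(10,k) for even k = 1 + 45 + 210 + 210 + 45 + 1 = 512
Result = 512


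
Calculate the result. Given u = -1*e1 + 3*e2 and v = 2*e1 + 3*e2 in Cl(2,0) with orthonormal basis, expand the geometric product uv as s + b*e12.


Expand: (-1*e1 + 3*e2)(2*e1 + 3*e2)
= (-1)*2*e1e1 + (-1)*3*e1e2 + 3*2*e2e1 + 3*3*e2e2
Using e1^2 = e2^2 = 1, e2e1 = -e1e2:
Scalar part s = (-1)*2 + 3*3 = -2 + 9 = 7
Bivector part b = (-1)*3 - 3*2 = -3 - 6 = -9
uv = 7 - 9*e12


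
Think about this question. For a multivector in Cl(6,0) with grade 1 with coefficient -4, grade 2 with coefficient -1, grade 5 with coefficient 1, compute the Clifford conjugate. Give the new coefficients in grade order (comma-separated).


Clifford conjugate sign for grade k: (-1)^(k(k+1)/2)
Grade 1: (-1)^(1*2/2) = (-1)^1 = -1, coeff -4 -> 4
Grade 2: (-1)^(2*3/2) = (-1)^3 = -1, coeff -1 -> 1
Grade 5: (-1)^(5*6/2) = (-1)^15 = -1, coeff 1 -> -1
Conjugated coefficients: 4, 1, -1


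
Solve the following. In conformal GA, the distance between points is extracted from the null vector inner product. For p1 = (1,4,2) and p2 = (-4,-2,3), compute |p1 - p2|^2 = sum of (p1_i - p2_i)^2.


p1 - p2 = (5, 6, -1)
|p1 - p2|^2 = 5^2 + 6^2 + (-1)^2
= 25 + 36 + 1
= 62


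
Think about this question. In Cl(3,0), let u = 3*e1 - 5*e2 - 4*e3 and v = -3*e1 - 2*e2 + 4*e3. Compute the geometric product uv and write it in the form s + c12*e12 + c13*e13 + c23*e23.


In Cl(3,0): e_i^2 = 1, e_ie_j = -e_je_i for i != j.
Scalar part = u . v = 3*(-3) + (-5)*(-2) + (-4)*4
= -9 + 10 + (-16) = -15
e12 coeff = 3*(-2) - (-5)*(-3) = -6 - 15 = -21
e13 coeff = 3*4 - (-4)*(-3) = 12 - 12 = 0
e23 coeff = (-5)*4 - (-4)*(-2) = -20 - 8 = -28
uv = -15 - 21*e12 + 0*e13 - 28*e23


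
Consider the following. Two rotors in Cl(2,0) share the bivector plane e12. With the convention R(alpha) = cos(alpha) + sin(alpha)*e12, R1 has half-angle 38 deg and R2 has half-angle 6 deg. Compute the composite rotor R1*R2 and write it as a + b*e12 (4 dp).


Same-plane rotors commute and their half-angles add:
R1*R2 = cos(a1 + a2) + sin(a1 + a2)*e12.
a1 + a2 = 38 + 6 = 44 deg
cos(44 deg) = 0.7193
sin(44 deg) = 0.6947
R1*R2 = 0.7193 + 0.6947*e12


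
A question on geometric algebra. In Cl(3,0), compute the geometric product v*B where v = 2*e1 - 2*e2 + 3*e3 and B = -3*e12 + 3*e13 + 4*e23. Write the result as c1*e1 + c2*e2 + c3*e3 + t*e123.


vB has grade-1 (vector) and grade-3 (trivector) parts: vB = (v _| B) + (v ^ B).
Vector part <vB>_1:
  e1: -v2*b12 - v3*b13 = -(-2)*(-3) - (3)*(3) = -15
  e2: v1*b12 - v3*b23 = (2)*(-3) - (3)*(4) = -18
  e3: v1*b13 + v2*b23 = (2)*(3) + (-2)*(4) = -2
Trivector part <vB>_3:
  e123: v1*b23 - v2*b13 + v3*b12 = (2)*(4) - (-2)*(3) + (3)*(-3) = 5
vB = -15*e1 - 18*e2 - 2*e3 + 5*e123


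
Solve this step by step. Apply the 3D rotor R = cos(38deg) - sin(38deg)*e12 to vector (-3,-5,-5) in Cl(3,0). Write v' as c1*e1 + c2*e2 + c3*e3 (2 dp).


Rotor R = cos(38deg) - sin(38deg)*e12
Rotation angle theta = 2 * 38 = 76 degrees in the e12 plane (e1 -> e2).
The component perpendicular to the plane (e3) is invariant: v'_3 = v3 = -5.00
cos(76deg) = 0.2419, sin(76deg) = 0.9703
v'_1 = v1*cos(theta) - v2*sin(theta) = -3*0.2419 - (-5)*0.9703 = 4.13
v'_2 = v1*sin(theta) + v2*cos(theta) = -3*0.9703 + (-5)*0.2419 = -4.12
v' = 4.13*e1 - 4.12*e2 - 5.00*e3


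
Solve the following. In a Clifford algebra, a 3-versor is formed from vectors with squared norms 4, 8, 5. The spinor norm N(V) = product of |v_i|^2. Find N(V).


Spinor norm N(V) = |v1|^2 * |v2|^2 * ... * |v3|^2
= 4 * 8 * 5
Running product: 4, 32, 160
N(V) = 160


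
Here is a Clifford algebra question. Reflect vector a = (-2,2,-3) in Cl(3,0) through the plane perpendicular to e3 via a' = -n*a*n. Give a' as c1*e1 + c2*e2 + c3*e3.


Reflection formula: a' = -n*a*n, with n = e3 (unit vector, n^2 = 1).
For reflection through hyperplane perp to e3:
The component along e3 flips sign, others stay.
a = (-2, 2, -3)
a' = (-2, 2, 3)
a' = -2*e1 + 2*e2 + 3*e3


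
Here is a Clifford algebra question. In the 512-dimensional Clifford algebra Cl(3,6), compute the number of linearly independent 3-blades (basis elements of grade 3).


Number of grade-k basis blades in Cl(p,q) with n = p + q is C(n, k).
n = 3 + 6 = 9
C(9, 3) = 9! / (3! * 6!)
= 362880 / (6 * 720)
= 84


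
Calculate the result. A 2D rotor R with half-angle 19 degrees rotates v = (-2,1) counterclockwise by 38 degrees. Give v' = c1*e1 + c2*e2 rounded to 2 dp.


Rotor R = cos(19deg) - sin(19deg)*e12
Rotation angle theta = 2 * 19 = 38 degrees
v' = R*v*~R rotates v by theta.
cos(38deg) = 0.7880, sin(38deg) = 0.6157
v'_1 = -2*cos(38deg) - 1*sin(38deg)
= -2*0.7880 - 1*0.6157
= -2.19
v'_2 = -2*sin(38deg) + 1*cos(38deg)
= -2*0.6157 + 1*0.7880
= -0.44
v' = -2.19*e1 - 0.44*e2


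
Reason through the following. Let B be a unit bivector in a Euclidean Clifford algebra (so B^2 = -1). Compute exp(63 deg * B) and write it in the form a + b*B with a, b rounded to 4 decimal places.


For a unit bivector B with B^2 = -1, the exponential series gives
e^(theta*B) = cos(theta) + sin(theta)*B (the GA analogue of Euler's formula).
theta = 63 degrees = 1.099557 rad
cos(63 deg) = 0.4540
sin(63 deg) = 0.8910
exp(theta*B) = 0.4540 + 0.8910*B


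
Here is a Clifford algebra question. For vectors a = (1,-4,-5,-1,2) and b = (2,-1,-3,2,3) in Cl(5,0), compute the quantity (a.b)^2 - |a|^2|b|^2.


a . b = 1*2 + (-4)*(-1) + (-5)*(-3) + (-1)*2 + 2*3
= 2 + 4 + 15 + (-2) + 6 = 25
|a|^2 = 1^2 + (-4)^2 + (-5)^2 + (-1)^2 + 2^2 = 47
|b|^2 = 2^2 + (-1)^2 + (-3)^2 + 2^2 + 3^2 = 27
(a.b)^2 = 25^2 = 625
|a|^2 * |b|^2 = 47 * 27 = 1269
Result = 625 - 1269 = -644


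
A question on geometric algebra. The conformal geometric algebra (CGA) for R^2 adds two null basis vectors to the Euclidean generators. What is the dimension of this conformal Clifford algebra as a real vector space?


The conformal model of R^2 uses Cl(3,1): the 2 Euclidean generators plus two extra orthogonal generators e+ (e+^2 = +1) and e- (e-^2 = -1), from which the null vectors e0, einf are built.
Number of generators m = 2 + 2 = 4.
dim Cl(p,q) = 2^m = 2^4 = 16


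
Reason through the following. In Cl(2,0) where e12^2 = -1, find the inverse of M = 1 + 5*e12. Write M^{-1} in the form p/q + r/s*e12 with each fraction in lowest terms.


M = 1 + 5*e12, where e12^2 = -1.
Since M commutes with its reverse ~M = a - b*e12, M * ~M = a^2 - b^2*e12^2 = a^2 + b^2.
So M^{-1} = ~M / (a^2 + b^2) = (a - b*e12)/(a^2 + b^2).
a^2 + b^2 = 1 + 25 = 26
Scalar part = 1/26 = 1/26
Bivector coeff = -5/26 = -5/26
M^{-1} = 1/26 - 5/26*e12


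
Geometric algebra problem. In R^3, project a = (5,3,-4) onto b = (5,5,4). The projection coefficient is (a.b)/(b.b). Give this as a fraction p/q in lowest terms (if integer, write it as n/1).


Projection coefficient = (a . b) / (b . b)
a . b = 5*5 + 3*5 + (-4)*4
= 25 + 15 + (-16) = 24
b . b = 5^2 + 5^2 + 4^2
= 25 + 25 + 16 = 66
Coefficient = 24/66
In lowest terms: 4/11


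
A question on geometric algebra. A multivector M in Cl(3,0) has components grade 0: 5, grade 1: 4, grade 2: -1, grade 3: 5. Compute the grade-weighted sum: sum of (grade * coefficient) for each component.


Grade-weighted sum = sum of grade_k * coefficient_k
0*5 = 0
1*4 = 4
2*(-1) = -2
3*5 = 15
Total = 0 + 4 + (-2) + 15 = 17


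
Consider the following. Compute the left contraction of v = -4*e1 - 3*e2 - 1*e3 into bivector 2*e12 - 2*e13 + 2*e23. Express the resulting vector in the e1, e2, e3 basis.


Left contraction v _| B = <vB>_1 (grade-1 part of the geometric product vB).
Using e1_|e12 = e2, e2_|e12 = -e1, e1_|e13 = e3, e3_|e13 = -e1, e2_|e23 = e3, e3_|e23 = -e2:
e1 coeff: -v2*b12 - v3*b13 = -(-3)*(2) - (-1)*(-2) = 4
e2 coeff: v1*b12 - v3*b23 = (-4)*(2) - (-1)*(2) = -6
e3 coeff: v1*b13 + v2*b23 = (-4)*(-2) + (-3)*(2) = 2
v _| B = 4*e1 - 6*e2 + 2*e3


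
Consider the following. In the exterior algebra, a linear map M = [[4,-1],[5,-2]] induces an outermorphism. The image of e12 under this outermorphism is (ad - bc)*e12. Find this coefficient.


The outermorphism of a linear map f sends e1^e2 to f(e1)^f(e2).
f(e1) = 4*e1 + 5*e2
f(e2) = -1*e1 - 2*e2
f(e1) ^ f(e2) = (4*e1 + 5*e2) ^ (-1*e1 - 2*e2)
= 4*(-2)*e12 + 5*(-1)*e21
= (-8 - (-5))*e12
= -3*e12
Coefficient = -3


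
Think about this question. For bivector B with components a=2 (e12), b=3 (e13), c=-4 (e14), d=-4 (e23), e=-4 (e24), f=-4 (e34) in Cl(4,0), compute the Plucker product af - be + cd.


Plucker relation: af - be + cd
a*f = 2*(-4) = -8
b*e = 3*(-4) = -12
c*d = (-4)*(-4) = 16
af - be + cd = -8 - (-12) + 16
= 20


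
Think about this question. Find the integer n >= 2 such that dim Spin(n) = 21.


dim Spin(n) = dim so(n) = n(n-1)/2.
Solve n(n-1)/2 = 21, i.e. n^2 - n - 42 = 0.
Discriminant = 1 + 8*21 = 169
n = (1 + sqrt(169))/2 = (1 + 13)/2 = 7


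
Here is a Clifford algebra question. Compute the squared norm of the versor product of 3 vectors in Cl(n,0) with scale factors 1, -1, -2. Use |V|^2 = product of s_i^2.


Each vector v_i has |v_i|^2 = s_i^2
Squared scales: 1^2 = 1, (-1)^2 = 1, (-2)^2 = 4
|V|^2 = 1 * 1 * 4
= 4


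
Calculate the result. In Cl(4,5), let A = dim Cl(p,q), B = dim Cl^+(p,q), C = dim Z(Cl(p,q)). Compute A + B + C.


n = 4 + 5 = 9
Total dim = 2^9 = 512
Even subalgebra dim = 2^8 = 256
n is odd, so center dim = 2
Sum = 512 + 256 + 2 = 770


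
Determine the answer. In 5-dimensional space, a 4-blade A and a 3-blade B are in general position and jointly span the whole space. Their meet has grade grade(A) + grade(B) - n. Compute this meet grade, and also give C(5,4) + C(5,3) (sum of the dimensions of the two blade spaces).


Meet grade = grade(A) + grade(B) - n
= 4 + 3 - 5 = 2
C(5,4) = 5
C(5,3) = 10
dim_A + dim_B = 5 + 10 = 15


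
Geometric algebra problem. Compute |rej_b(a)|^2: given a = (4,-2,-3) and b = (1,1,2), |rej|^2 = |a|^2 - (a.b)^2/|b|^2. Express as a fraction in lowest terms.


|a|^2 = 4^2 + (-2)^2 + (-3)^2 = 29
|b|^2 = 1^2 + 1^2 + 2^2 = 6
a . b = 4*1 + (-2)*1 + (-3)*2 = -4
(a.b)^2 = (-4)^2 = 16
|rej|^2 = 29 - 16/6
= (174 - 16)/6
= 158/6
In lowest terms: 79/3


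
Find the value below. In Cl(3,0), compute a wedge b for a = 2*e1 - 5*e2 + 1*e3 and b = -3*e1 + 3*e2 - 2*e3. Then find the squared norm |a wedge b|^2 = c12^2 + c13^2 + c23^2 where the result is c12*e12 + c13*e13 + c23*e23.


a wedge b = (a1*b2 - a2*b1)*e12 + (a1*b3 - a3*b1)*e13 + (a2*b3 - a3*b2)*e23
e12 coeff: 2*3 - (-5)*(-3) = 6 - 15 = -9
e13 coeff: 2*(-2) - 1*(-3) = -4 - (-3) = -1
e23 coeff: (-5)*(-2) - 1*3 = 10 - 3 = 7
|a wedge b|^2 = (-9)^2 + (-1)^2 + 7^2
= 81 + 1 + 49
= 131


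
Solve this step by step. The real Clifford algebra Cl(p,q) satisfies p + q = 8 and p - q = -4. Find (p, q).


We need p + q = 8 and p - q = -4.
Adding: 2p = 8 + (-4) = 4, so p = 2.
Then q = 8 - 2 = 6.
(p, q) = (2, 6)


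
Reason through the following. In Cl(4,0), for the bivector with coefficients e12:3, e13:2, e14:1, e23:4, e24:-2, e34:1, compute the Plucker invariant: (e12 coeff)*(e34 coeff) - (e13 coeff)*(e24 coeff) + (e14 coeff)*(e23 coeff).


Plucker relation: af - be + cd
a*f = 3*1 = 3
b*e = 2*(-2) = -4
c*d = 1*4 = 4
af - be + cd = 3 - (-4) + 4
= 11


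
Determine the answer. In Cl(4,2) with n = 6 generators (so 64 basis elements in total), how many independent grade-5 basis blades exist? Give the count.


Number of grade-k basis blades in Cl(p,q) with n = p + q is C(n, k).
n = 4 + 2 = 6
C(6, 5) = 6! / (5! * 1!)
= 720 / (120 * 1)
= 6


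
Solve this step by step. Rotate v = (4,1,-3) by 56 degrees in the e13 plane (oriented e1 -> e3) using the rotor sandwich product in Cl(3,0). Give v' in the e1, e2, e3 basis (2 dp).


Rotor R = cos(28deg) - sin(28deg)*e13
Rotation angle theta = 2 * 28 = 56 degrees in the e13 plane (e1 -> e3).
The component perpendicular to the plane (e2) is invariant: v'_2 = v2 = 1.00
cos(56deg) = 0.5592, sin(56deg) = 0.8290
v'_1 = v1*cos(theta) - v3*sin(theta) = 4*0.5592 - (-3)*0.8290 = 4.72
v'_3 = v1*sin(theta) + v3*cos(theta) = 4*0.8290 + (-3)*0.5592 = 1.64
v' = 4.72*e1 + 1.00*e2 + 1.64*e3


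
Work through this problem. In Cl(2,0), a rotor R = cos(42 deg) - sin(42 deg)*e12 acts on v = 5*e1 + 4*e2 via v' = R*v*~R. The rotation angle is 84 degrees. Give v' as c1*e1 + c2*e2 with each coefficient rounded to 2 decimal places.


Rotor R = cos(42deg) - sin(42deg)*e12
Rotation angle theta = 2 * 42 = 84 degrees
v' = R*v*~R rotates v by theta.
cos(84deg) = 0.1045, sin(84deg) = 0.9945
v'_1 = 5*cos(84deg) - 4*sin(84deg)
= 5*0.1045 - 4*0.9945
= -3.46
v'_2 = 5*sin(84deg) + 4*cos(84deg)
= 5*0.9945 + 4*0.1045
= 5.39
v' = -3.46*e1 + 5.39*e2


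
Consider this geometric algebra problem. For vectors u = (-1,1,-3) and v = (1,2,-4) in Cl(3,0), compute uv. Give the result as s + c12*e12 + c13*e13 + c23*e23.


In Cl(3,0): e_i^2 = 1, e_ie_j = -e_je_i for i != j.
Scalar part = u . v = (-1)*1 + 1*2 + (-3)*(-4)
= -1 + 2 + 12 = 13
e12 coeff = (-1)*2 - 1*1 = -2 - 1 = -3
e13 coeff = (-1)*(-4) - (-3)*1 = 4 - (-3) = 7
e23 coeff = 1*(-4) - (-3)*2 = -4 - (-6) = 2
uv = 13 - 3*e12 + 7*e13 + 2*e23


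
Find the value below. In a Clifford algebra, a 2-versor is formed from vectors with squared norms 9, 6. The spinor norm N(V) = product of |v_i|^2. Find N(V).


Spinor norm N(V) = |v1|^2 * |v2|^2 * ... * |v2|^2
= 9 * 6
Running product: 9, 54
N(V) = 54


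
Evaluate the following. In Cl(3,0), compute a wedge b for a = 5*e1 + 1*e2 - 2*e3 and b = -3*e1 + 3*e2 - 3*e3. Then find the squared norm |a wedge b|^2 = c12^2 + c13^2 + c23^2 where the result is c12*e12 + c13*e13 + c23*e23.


a wedge b = (a1*b2 - a2*b1)*e12 + (a1*b3 - a3*b1)*e13 + (a2*b3 - a3*b2)*e23
e12 coeff: 5*3 - 1*(-3) = 15 - (-3) = 18
e13 coeff: 5*(-3) - (-2)*(-3) = -15 - 6 = -21
e23 coeff: 1*(-3) - (-2)*3 = -3 - (-6) = 3
|a wedge b|^2 = 18^2 + (-21)^2 + 3^2
= 324 + 441 + 9
= 774


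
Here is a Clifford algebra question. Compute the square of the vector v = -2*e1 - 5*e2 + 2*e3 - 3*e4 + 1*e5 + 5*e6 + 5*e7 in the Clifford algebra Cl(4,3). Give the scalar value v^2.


v^2 = sum of c_i^2 * e_i^2
Positive signature terms (e_i^2 = +1): (-2)^2 + (-5)^2 + 2^2 + (-3)^2 = 42
Negative signature terms (e_j^2 = -1): 1^2 + 5^2 + 5^2 = 51
v^2 = 42 - 51 = -9


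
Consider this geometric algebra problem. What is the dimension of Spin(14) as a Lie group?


Spin(n) double-covers SO(n); both have Lie algebra so(n) of dimension n(n-1)/2.
n = 14
n(n-1) = 14 * 13 = 182
dim Spin(14) = 182/2 = 91


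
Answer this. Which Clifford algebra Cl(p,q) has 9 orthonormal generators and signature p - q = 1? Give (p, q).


We need p + q = 9 and p - q = 1.
Adding: 2p = 9 + 1 = 10, so p = 5.
Then q = 9 - 5 = 4.
(p, q) = (5, 4)


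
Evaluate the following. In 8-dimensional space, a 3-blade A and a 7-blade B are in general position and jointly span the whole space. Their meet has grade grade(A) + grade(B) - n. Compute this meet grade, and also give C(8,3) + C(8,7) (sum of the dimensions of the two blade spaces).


Meet grade = grade(A) + grade(B) - n
= 3 + 7 - 8 = 2
C(8,3) = 56
C(8,7) = 8
dim_A + dim_B = 56 + 8 = 64


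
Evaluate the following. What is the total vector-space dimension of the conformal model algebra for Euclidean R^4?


The conformal model of R^4 uses Cl(5,1): the 4 Euclidean generators plus two extra orthogonal generators e+ (e+^2 = +1) and e- (e-^2 = -1), from which the null vectors e0, einf are built.
Number of generators m = 4 + 2 = 6.
dim Cl(p,q) = 2^m = 2^6 = 64


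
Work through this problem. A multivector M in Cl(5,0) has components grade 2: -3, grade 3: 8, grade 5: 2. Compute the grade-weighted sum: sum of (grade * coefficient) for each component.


Grade-weighted sum = sum of grade_k * coefficient_k
2*(-3) = -6
3*8 = 24
5*2 = 10
Total = -6 + 24 + 10 = 28


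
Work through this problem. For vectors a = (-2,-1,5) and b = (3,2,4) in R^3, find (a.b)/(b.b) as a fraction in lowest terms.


Projection coefficient = (a . b) / (b . b)
a . b = (-2)*3 + (-1)*2 + 5*4
= -6 + (-2) + 20 = 12
b . b = 3^2 + 2^2 + 4^2
= 9 + 4 + 16 = 29
Coefficient = 12/29
In lowest terms: 12/29


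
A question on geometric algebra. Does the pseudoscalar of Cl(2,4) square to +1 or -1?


The pseudoscalar I = e1...e_n (product of all n generators) of Cl(p,q) satisfies I^2 = (-1)^(q + n(n-1)/2).
p = 2, q = 4, n = p + q = 6
n(n-1)/2 = 6 * 5 / 2 = 15
Exponent = q + n(n-1)/2 = 4 + 15 = 19
I^2 = (-1)^19 = -1


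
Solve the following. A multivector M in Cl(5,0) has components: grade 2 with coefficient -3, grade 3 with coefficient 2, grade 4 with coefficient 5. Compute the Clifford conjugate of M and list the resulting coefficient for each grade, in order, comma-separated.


Clifford conjugate sign for grade k: (-1)^(k(k+1)/2)
Grade 2: (-1)^(2*3/2) = (-1)^3 = -1, coeff -3 -> 3
Grade 3: (-1)^(3*4/2) = (-1)^6 = 1, coeff 2 -> 2
Grade 4: (-1)^(4*5/2) = (-1)^10 = 1, coeff 5 -> 5
Conjugated coefficients: 3, 2, 5


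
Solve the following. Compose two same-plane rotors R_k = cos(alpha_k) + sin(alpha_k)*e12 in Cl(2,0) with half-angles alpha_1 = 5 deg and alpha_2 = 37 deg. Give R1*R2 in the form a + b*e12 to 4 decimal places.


Same-plane rotors commute and their half-angles add:
R1*R2 = cos(a1 + a2) + sin(a1 + a2)*e12.
a1 + a2 = 5 + 37 = 42 deg
cos(42 deg) = 0.7431
sin(42 deg) = 0.6691
R1*R2 = 0.7431 + 0.6691*e12


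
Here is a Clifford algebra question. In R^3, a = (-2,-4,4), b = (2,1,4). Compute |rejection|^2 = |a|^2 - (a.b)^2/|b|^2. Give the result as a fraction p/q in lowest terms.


|a|^2 = (-2)^2 + (-4)^2 + 4^2 = 36
|b|^2 = 2^2 + 1^2 + 4^2 = 21
a . b = (-2)*2 + (-4)*1 + 4*4 = 8
(a.b)^2 = 8^2 = 64
|rej|^2 = 36 - 64/21
= (756 - 64)/21
= 692/21
In lowest terms: 692/21


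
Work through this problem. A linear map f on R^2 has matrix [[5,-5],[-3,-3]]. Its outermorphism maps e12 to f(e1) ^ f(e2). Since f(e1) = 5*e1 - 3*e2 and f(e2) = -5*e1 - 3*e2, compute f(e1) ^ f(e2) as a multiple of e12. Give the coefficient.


The outermorphism of a linear map f sends e1^e2 to f(e1)^f(e2).
f(e1) = 5*e1 - 3*e2
f(e2) = -5*e1 - 3*e2
f(e1) ^ f(e2) = (5*e1 - 3*e2) ^ (-5*e1 - 3*e2)
= 5*(-3)*e12 + (-3)*(-5)*e21
= (-15 - 15)*e12
= -30*e12
Coefficient = -30


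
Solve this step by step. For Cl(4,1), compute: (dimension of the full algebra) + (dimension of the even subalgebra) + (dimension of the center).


n = 4 + 1 = 5
Total dim = 2^5 = 32
Even subalgebra dim = 2^4 = 16
n is odd, so center dim = 2
Sum = 32 + 16 + 2 = 50


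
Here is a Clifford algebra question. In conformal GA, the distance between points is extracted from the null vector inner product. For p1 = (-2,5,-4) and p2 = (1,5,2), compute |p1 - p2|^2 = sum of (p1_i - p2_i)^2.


p1 - p2 = (-3, 0, -6)
|p1 - p2|^2 = (-3)^2 + 0^2 + (-6)^2
= 9 + 0 + 36
= 45


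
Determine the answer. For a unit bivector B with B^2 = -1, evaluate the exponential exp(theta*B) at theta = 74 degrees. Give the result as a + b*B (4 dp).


For a unit bivector B with B^2 = -1, the exponential series gives
e^(theta*B) = cos(theta) + sin(theta)*B (the GA analogue of Euler's formula).
theta = 74 degrees = 1.291544 rad
cos(74 deg) = 0.2756
sin(74 deg) = 0.9613
exp(theta*B) = 0.2756 + 0.9613*B


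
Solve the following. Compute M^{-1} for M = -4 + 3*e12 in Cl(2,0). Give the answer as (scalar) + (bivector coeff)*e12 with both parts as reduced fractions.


M = -4 + 3*e12, where e12^2 = -1.
Since M commutes with its reverse ~M = a - b*e12, M * ~M = a^2 - b^2*e12^2 = a^2 + b^2.
So M^{-1} = ~M / (a^2 + b^2) = (a - b*e12)/(a^2 + b^2).
a^2 + b^2 = 16 + 9 = 25
Scalar part = -4/25 = -4/25
Bivector coeff = -3/25 = -3/25
M^{-1} = -4/25 - 3/25*e12


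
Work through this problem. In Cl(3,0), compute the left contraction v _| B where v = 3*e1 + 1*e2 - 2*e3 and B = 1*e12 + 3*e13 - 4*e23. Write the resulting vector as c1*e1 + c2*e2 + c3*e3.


Left contraction v _| B = <vB>_1 (grade-1 part of the geometric product vB).
Using e1_|e12 = e2, e2_|e12 = -e1, e1_|e13 = e3, e3_|e13 = -e1, e2_|e23 = e3, e3_|e23 = -e2:
e1 coeff: -v2*b12 - v3*b13 = -(1)*(1) - (-2)*(3) = 5
e2 coeff: v1*b12 - v3*b23 = (3)*(1) - (-2)*(-4) = -5
e3 coeff: v1*b13 + v2*b23 = (3)*(3) + (1)*(-4) = 5
v _| B = 5*e1 - 5*e2 + 5*e3


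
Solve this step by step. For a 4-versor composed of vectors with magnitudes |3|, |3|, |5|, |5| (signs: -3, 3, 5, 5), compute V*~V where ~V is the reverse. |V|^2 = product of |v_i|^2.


Each vector v_i has |v_i|^2 = s_i^2
Squared scales: (-3)^2 = 9, 3^2 = 9, 5^2 = 25, 5^2 = 25
|V|^2 = 9 * 9 * 25 * 25
= 50625


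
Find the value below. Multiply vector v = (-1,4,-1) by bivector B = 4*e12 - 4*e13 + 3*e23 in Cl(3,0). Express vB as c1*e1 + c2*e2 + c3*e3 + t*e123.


vB has grade-1 (vector) and grade-3 (trivector) parts: vB = (v _| B) + (v ^ B).
Vector part <vB>_1:
  e1: -v2*b12 - v3*b13 = -(4)*(4) - (-1)*(-4) = -20
  e2: v1*b12 - v3*b23 = (-1)*(4) - (-1)*(3) = -1
  e3: v1*b13 + v2*b23 = (-1)*(-4) + (4)*(3) = 16
Trivector part <vB>_3:
  e123: v1*b23 - v2*b13 + v3*b12 = (-1)*(3) - (4)*(-4) + (-1)*(4) = 9
vB = -20*e1 - 1*e2 + 16*e3 + 9*e123


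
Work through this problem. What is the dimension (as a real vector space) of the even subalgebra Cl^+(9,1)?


Even subalgebra dimension = 2^(n-1)
n = 9 + 1 = 10
2^(10 - 1) = 2^9 = 512
Verification: sum of C(10,k) for even k = 1 + 45 + 210 + 210 + 45 + 1 = 512
Result = 512


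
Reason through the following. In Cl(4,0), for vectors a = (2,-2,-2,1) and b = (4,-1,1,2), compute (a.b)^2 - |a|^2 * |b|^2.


a . b = 2*4 + (-2)*(-1) + (-2)*1 + 1*2
= 8 + 2 + (-2) + 2 = 10
|a|^2 = 2^2 + (-2)^2 + (-2)^2 + 1^2 = 13
|b|^2 = 4^2 + (-1)^2 + 1^2 + 2^2 = 22
(a.b)^2 = 10^2 = 100
|a|^2 * |b|^2 = 13 * 22 = 286
Result = 100 - 286 = -186


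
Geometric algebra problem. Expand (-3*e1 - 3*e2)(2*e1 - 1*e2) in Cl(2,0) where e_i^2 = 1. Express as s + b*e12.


Expand: (-3*e1 - 3*e2)(2*e1 - 1*e2)
= (-3)*2*e1e1 + (-3)*(-1)*e1e2 + (-3)*2*e2e1 + (-3)*(-1)*e2e2
Using e1^2 = e2^2 = 1, e2e1 = -e1e2:
Scalar part s = (-3)*2 + (-3)*(-1) = -6 + 3 = -3
Bivector part b = (-3)*(-1) - (-3)*2 = 3 - (-6) = 9
uv = -3 + 9*e12


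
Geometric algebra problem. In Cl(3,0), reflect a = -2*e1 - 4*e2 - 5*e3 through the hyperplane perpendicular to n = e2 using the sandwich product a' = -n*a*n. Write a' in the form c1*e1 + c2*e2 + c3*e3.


Reflection formula: a' = -n*a*n, with n = e2 (unit vector, n^2 = 1).
For reflection through hyperplane perp to e2:
The component along e2 flips sign, others stay.
a = (-2, -4, -5)
a' = (-2, 4, -5)
a' = -2*e1 + 4*e2 - 5*e3


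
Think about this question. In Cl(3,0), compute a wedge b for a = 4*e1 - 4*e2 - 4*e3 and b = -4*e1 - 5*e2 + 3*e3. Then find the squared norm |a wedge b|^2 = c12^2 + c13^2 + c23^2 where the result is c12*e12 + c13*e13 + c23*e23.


a wedge b = (a1*b2 - a2*b1)*e12 + (a1*b3 - a3*b1)*e13 + (a2*b3 - a3*b2)*e23
e12 coeff: 4*(-5) - (-4)*(-4) = -20 - 16 = -36
e13 coeff: 4*3 - (-4)*(-4) = 12 - 16 = -4
e23 coeff: (-4)*3 - (-4)*(-5) = -12 - 20 = -32
|a wedge b|^2 = (-36)^2 + (-4)^2 + (-32)^2
= 1296 + 16 + 1024
= 2336


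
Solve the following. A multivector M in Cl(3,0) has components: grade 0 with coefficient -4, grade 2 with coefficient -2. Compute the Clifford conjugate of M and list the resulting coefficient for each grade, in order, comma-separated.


Clifford conjugate sign for grade k: (-1)^(k(k+1)/2)
Grade 0: (-1)^(0*1/2) = (-1)^0 = 1, coeff -4 -> -4
Grade 2: (-1)^(2*3/2) = (-1)^3 = -1, coeff -2 -> 2
Conjugated coefficients: -4, 2


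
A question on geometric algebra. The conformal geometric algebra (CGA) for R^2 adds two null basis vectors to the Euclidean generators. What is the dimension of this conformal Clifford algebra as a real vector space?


The conformal model of R^2 uses Cl(3,1): the 2 Euclidean generators plus two extra orthogonal generators e+ (e+^2 = +1) and e- (e-^2 = -1), from which the null vectors e0, einf are built.
Number of generators m = 2 + 2 = 4.
dim Cl(p,q) = 2^m = 2^4 = 16


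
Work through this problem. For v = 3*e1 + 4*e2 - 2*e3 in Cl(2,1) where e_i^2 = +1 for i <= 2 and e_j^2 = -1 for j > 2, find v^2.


v^2 = sum of c_i^2 * e_i^2
Positive signature terms (e_i^2 = +1): 3^2 + 4^2 = 25
Negative signature terms (e_j^2 = -1): (-2)^2 = 4
v^2 = 25 - 4 = 21


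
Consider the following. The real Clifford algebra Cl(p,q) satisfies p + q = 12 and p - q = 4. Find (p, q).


We need p + q = 12 and p - q = 4.
Adding: 2p = 12 + 4 = 16, so p = 8.
Then q = 12 - 8 = 4.
(p, q) = (8, 4)


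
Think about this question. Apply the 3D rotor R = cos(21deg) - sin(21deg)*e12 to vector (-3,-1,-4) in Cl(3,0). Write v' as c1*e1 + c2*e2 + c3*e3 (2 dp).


Rotor R = cos(21deg) - sin(21deg)*e12
Rotation angle theta = 2 * 21 = 42 degrees in the e12 plane (e1 -> e2).
The component perpendicular to the plane (e3) is invariant: v'_3 = v3 = -4.00
cos(42deg) = 0.7431, sin(42deg) = 0.6691
v'_1 = v1*cos(theta) - v2*sin(theta) = -3*0.7431 - (-1)*0.6691 = -1.56
v'_2 = v1*sin(theta) + v2*cos(theta) = -3*0.6691 + (-1)*0.7431 = -2.75
v' = -1.56*e1 - 2.75*e2 - 4.00*e3


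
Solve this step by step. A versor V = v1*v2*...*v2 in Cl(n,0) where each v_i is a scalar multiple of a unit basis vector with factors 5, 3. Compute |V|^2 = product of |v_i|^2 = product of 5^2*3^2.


Each vector v_i has |v_i|^2 = s_i^2
Squared scales: 5^2 = 25, 3^2 = 9
|V|^2 = 25 * 9
= 225


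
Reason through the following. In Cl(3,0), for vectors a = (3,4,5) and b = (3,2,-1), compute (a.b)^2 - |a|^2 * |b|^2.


a . b = 3*3 + 4*2 + 5*(-1)
= 9 + 8 + (-5) = 12
|a|^2 = 3^2 + 4^2 + 5^2 = 50
|b|^2 = 3^2 + 2^2 + (-1)^2 = 14
(a.b)^2 = 12^2 = 144
|a|^2 * |b|^2 = 50 * 14 = 700
Result = 144 - 700 = -556


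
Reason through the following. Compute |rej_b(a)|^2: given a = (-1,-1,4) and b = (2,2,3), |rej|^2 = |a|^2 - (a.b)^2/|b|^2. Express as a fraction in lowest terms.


|a|^2 = (-1)^2 + (-1)^2 + 4^2 = 18
|b|^2 = 2^2 + 2^2 + 3^2 = 17
a . b = (-1)*2 + (-1)*2 + 4*3 = 8
(a.b)^2 = 8^2 = 64
|rej|^2 = 18 - 64/17
= (306 - 64)/17
= 242/17
In lowest terms: 242/17


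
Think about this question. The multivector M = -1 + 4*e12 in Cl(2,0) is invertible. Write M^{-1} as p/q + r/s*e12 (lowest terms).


M = -1 + 4*e12, where e12^2 = -1.
Since M commutes with its reverse ~M = a - b*e12, M * ~M = a^2 - b^2*e12^2 = a^2 + b^2.
So M^{-1} = ~M / (a^2 + b^2) = (a - b*e12)/(a^2 + b^2).
a^2 + b^2 = 1 + 16 = 17
Scalar part = -1/17 = -1/17
Bivector coeff = -4/17 = -4/17
M^{-1} = -1/17 - 4/17*e12


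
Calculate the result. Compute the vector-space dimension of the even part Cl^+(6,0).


Even subalgebra dimension = 2^(n-1)
n = 6 + 0 = 6
2^(6 - 1) = 2^5 = 32
Verification: sum of C(6,k) for even k = 1 + 15 + 15 + 1 = 32
Result = 32


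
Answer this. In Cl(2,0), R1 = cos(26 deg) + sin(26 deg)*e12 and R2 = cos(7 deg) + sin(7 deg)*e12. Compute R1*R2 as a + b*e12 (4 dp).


Same-plane rotors commute and their half-angles add:
R1*R2 = cos(a1 + a2) + sin(a1 + a2)*e12.
a1 + a2 = 26 + 7 = 33 deg
cos(33 deg) = 0.8387
sin(33 deg) = 0.5446
R1*R2 = 0.8387 + 0.5446*e12


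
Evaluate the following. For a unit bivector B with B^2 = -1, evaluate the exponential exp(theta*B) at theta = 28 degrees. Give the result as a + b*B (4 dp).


For a unit bivector B with B^2 = -1, the exponential series gives
e^(theta*B) = cos(theta) + sin(theta)*B (the GA analogue of Euler's formula).
theta = 28 degrees = 0.488692 rad
cos(28 deg) = 0.8829
sin(28 deg) = 0.4695
exp(theta*B) = 0.8829 + 0.4695*B


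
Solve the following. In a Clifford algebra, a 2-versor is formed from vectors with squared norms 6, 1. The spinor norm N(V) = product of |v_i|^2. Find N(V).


Spinor norm N(V) = |v1|^2 * |v2|^2 * ... * |v2|^2
= 6 * 1
Running product: 6, 6
N(V) = 6


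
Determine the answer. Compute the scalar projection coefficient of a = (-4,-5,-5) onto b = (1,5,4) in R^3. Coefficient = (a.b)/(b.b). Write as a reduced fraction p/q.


Projection coefficient = (a . b) / (b . b)
a . b = (-4)*1 + (-5)*5 + (-5)*4
= -4 + (-25) + (-20) = -49
b . b = 1^2 + 5^2 + 4^2
= 1 + 25 + 16 = 42
Coefficient = -49/42
In lowest terms: -7/6


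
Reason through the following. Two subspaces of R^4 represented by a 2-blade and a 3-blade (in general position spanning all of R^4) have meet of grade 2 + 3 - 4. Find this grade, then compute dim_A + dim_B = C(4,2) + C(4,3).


Meet grade = grade(A) + grade(B) - n
= 2 + 3 - 4 = 1
C(4,2) = 6
C(4,3) = 4
dim_A + dim_B = 6 + 4 = 10


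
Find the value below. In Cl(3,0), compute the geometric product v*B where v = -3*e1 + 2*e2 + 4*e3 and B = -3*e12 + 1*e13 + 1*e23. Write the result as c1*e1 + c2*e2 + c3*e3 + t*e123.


vB has grade-1 (vector) and grade-3 (trivector) parts: vB = (v _| B) + (v ^ B).
Vector part <vB>_1:
  e1: -v2*b12 - v3*b13 = -(2)*(-3) - (4)*(1) = 2
  e2: v1*b12 - v3*b23 = (-3)*(-3) - (4)*(1) = 5
  e3: v1*b13 + v2*b23 = (-3)*(1) + (2)*(1) = -1
Trivector part <vB>_3:
  e123: v1*b23 - v2*b13 + v3*b12 = (-3)*(1) - (2)*(1) + (4)*(-3) = -17
vB = 2*e1 + 5*e2 - 1*e3 - 17*e123


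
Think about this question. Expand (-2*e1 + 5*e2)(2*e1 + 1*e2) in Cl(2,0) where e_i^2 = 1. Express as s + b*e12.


Expand: (-2*e1 + 5*e2)(2*e1 + 1*e2)
= (-2)*2*e1e1 + (-2)*1*e1e2 + 5*2*e2e1 + 5*1*e2e2
Using e1^2 = e2^2 = 1, e2e1 = -e1e2:
Scalar part s = (-2)*2 + 5*1 = -4 + 5 = 1
Bivector part b = (-2)*1 - 5*2 = -2 - 10 = -12
uv = 1 - 12*e12


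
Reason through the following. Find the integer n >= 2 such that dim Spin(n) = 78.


dim Spin(n) = dim so(n) = n(n-1)/2.
Solve n(n-1)/2 = 78, i.e. n^2 - n - 156 = 0.
Discriminant = 1 + 8*78 = 625
n = (1 + sqrt(625))/2 = (1 + 25)/2 = 13


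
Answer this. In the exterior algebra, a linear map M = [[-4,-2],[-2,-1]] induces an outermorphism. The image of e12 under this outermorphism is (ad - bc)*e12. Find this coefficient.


The outermorphism of a linear map f sends e1^e2 to f(e1)^f(e2).
f(e1) = -4*e1 - 2*e2
f(e2) = -2*e1 - 1*e2
f(e1) ^ f(e2) = (-4*e1 - 2*e2) ^ (-2*e1 - 1*e2)
= (-4)*(-1)*e12 + (-2)*(-2)*e21
= (4 - 4)*e12
= 0*e12
Coefficient = 0


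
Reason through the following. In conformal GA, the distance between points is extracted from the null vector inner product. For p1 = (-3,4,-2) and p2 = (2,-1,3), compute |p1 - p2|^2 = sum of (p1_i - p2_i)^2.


p1 - p2 = (-5, 5, -5)
|p1 - p2|^2 = (-5)^2 + 5^2 + (-5)^2
= 25 + 25 + 25
= 75


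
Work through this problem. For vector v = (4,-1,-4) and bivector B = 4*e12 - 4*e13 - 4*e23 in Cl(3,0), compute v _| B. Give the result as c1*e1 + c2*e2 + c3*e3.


Left contraction v _| B = <vB>_1 (grade-1 part of the geometric product vB).
Using e1_|e12 = e2, e2_|e12 = -e1, e1_|e13 = e3, e3_|e13 = -e1, e2_|e23 = e3, e3_|e23 = -e2:
e1 coeff: -v2*b12 - v3*b13 = -(-1)*(4) - (-4)*(-4) = -12
e2 coeff: v1*b12 - v3*b23 = (4)*(4) - (-4)*(-4) = 0
e3 coeff: v1*b13 + v2*b23 = (4)*(-4) + (-1)*(-4) = -12
v _| B = -12*e1 + 0*e2 - 12*e3


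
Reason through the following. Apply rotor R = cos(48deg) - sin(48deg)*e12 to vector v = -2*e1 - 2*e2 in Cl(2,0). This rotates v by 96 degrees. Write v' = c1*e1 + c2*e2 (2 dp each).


Rotor R = cos(48deg) - sin(48deg)*e12
Rotation angle theta = 2 * 48 = 96 degrees
v' = R*v*~R rotates v by theta.
cos(96deg) = -0.1045, sin(96deg) = 0.9945
v'_1 = -2*cos(96deg) - (-2)*sin(96deg)
= -2*(-0.1045) - (-2)*0.9945
= 2.20
v'_2 = -2*sin(96deg) + (-2)*cos(96deg)
= -2*0.9945 + (-2)*(-0.1045)
= -1.78
v' = 2.20*e1 - 1.78*e2


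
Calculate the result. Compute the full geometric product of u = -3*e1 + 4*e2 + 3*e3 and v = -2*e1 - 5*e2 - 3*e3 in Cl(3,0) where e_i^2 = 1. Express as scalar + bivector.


In Cl(3,0): e_i^2 = 1, e_ie_j = -e_je_i for i != j.
Scalar part = u . v = (-3)*(-2) + 4*(-5) + 3*(-3)
= 6 + (-20) + (-9) = -23
e12 coeff = (-3)*(-5) - 4*(-2) = 15 - (-8) = 23
e13 coeff = (-3)*(-3) - 3*(-2) = 9 - (-6) = 15
e23 coeff = 4*(-3) - 3*(-5) = -12 - (-15) = 3
uv = -23 + 23*e12 + 15*e13 + 3*e23


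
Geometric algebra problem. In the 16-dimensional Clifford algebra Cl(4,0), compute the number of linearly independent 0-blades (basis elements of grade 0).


Number of grade-k basis blades in Cl(p,q) with n = p + q is C(n, k).
n = 4 + 0 = 4
C(4, 0) = 4! / (0! * 4!)
= 24 / (1 * 24)
= 1


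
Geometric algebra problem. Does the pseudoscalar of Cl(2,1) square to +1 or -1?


The pseudoscalar I = e1...e_n (product of all n generators) of Cl(p,q) satisfies I^2 = (-1)^(q + n(n-1)/2).
p = 2, q = 1, n = p + q = 3
n(n-1)/2 = 3 * 2 / 2 = 3
Exponent = q + n(n-1)/2 = 1 + 3 = 4
I^2 = (-1)^4 = +1


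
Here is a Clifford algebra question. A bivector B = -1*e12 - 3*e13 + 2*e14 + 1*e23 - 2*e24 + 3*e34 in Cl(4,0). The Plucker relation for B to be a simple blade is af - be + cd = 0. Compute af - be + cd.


Plucker relation: af - be + cd
a*f = (-1)*3 = -3
b*e = (-3)*(-2) = 6
c*d = 2*1 = 2
af - be + cd = -3 - 6 + 2
= -7


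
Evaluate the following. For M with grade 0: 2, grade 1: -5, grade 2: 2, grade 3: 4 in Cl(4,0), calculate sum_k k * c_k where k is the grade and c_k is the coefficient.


Grade-weighted sum = sum of grade_k * coefficient_k
0*2 = 0
1*(-5) = -5
2*2 = 4
3*4 = 12
Total = 0 + (-5) + 4 + 12 = 11


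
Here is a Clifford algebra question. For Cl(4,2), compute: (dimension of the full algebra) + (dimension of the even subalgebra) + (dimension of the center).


n = 4 + 2 = 6
Total dim = 2^6 = 64
Even subalgebra dim = 2^5 = 32
n is even, so center dim = 1
Sum = 64 + 32 + 1 = 97


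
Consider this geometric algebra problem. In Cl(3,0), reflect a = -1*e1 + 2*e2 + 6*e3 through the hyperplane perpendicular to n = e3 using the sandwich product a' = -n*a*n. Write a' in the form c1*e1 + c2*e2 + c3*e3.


Reflection formula: a' = -n*a*n, with n = e3 (unit vector, n^2 = 1).
For reflection through hyperplane perp to e3:
The component along e3 flips sign, others stay.
a = (-1, 2, 6)
a' = (-1, 2, -6)
a' = -1*e1 + 2*e2 - 6*e3


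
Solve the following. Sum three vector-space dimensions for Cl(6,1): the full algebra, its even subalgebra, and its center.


n = 6 + 1 = 7
Total dim = 2^7 = 128
Even subalgebra dim = 2^6 = 64
n is odd, so center dim = 2
Sum = 128 + 64 + 2 = 194


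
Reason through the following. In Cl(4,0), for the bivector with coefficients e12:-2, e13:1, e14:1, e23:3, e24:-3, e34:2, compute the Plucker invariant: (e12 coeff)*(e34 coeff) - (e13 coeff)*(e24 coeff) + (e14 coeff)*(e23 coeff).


Plucker relation: af - be + cd
a*f = (-2)*2 = -4
b*e = 1*(-3) = -3
c*d = 1*3 = 3
af - be + cd = -4 - (-3) + 3
= 2


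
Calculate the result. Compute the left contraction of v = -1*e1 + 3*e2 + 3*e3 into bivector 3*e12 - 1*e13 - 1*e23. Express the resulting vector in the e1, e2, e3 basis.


Left contraction v _| B = <vB>_1 (grade-1 part of the geometric product vB).
Using e1_|e12 = e2, e2_|e12 = -e1, e1_|e13 = e3, e3_|e13 = -e1, e2_|e23 = e3, e3_|e23 = -e2:
e1 coeff: -v2*b12 - v3*b13 = -(3)*(3) - (3)*(-1) = -6
e2 coeff: v1*b12 - v3*b23 = (-1)*(3) - (3)*(-1) = 0
e3 coeff: v1*b13 + v2*b23 = (-1)*(-1) + (3)*(-1) = -2
v _| B = -6*e1 + 0*e2 - 2*e3


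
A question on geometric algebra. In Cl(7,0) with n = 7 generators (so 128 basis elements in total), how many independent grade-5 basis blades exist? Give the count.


Number of grade-k basis blades in Cl(p,q) with n = p + q is C(n, k).
n = 7 + 0 = 7
C(7, 5) = 7! / (5! * 2!)
= 5040 / (120 * 2)
= 21


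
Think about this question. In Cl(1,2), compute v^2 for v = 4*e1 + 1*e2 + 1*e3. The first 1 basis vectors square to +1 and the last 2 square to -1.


v^2 = sum of c_i^2 * e_i^2
Positive signature terms (e_i^2 = +1): 4^2 = 16
Negative signature terms (e_j^2 = -1): 1^2 + 1^2 = 2
v^2 = 16 - 2 = 14


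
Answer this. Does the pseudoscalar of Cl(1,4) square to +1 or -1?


The pseudoscalar I = e1...e_n (product of all n generators) of Cl(p,q) satisfies I^2 = (-1)^(q + n(n-1)/2).
p = 1, q = 4, n = p + q = 5
n(n-1)/2 = 5 * 4 / 2 = 10
Exponent = q + n(n-1)/2 = 4 + 10 = 14
I^2 = (-1)^14 = +1


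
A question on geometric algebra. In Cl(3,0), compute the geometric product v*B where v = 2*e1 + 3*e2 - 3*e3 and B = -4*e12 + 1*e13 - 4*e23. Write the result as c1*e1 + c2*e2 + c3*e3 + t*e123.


vB has grade-1 (vector) and grade-3 (trivector) parts: vB = (v _| B) + (v ^ B).
Vector part <vB>_1:
  e1: -v2*b12 - v3*b13 = -(3)*(-4) - (-3)*(1) = 15
  e2: v1*b12 - v3*b23 = (2)*(-4) - (-3)*(-4) = -20
  e3: v1*b13 + v2*b23 = (2)*(1) + (3)*(-4) = -10
Trivector part <vB>_3:
  e123: v1*b23 - v2*b13 + v3*b12 = (2)*(-4) - (3)*(1) + (-3)*(-4) = 1
vB = 15*e1 - 20*e2 - 10*e3 + 1*e123


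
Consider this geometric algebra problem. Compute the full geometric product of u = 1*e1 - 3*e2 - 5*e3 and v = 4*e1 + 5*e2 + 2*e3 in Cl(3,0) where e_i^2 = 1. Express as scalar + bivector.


In Cl(3,0): e_i^2 = 1, e_ie_j = -e_je_i for i != j.
Scalar part = u . v = 1*4 + (-3)*5 + (-5)*2
= 4 + (-15) + (-10) = -21
e12 coeff = 1*5 - (-3)*4 = 5 - (-12) = 17
e13 coeff = 1*2 - (-5)*4 = 2 - (-20) = 22
e23 coeff = (-3)*2 - (-5)*5 = -6 - (-25) = 19
uv = -21 + 17*e12 + 22*e13 + 19*e23


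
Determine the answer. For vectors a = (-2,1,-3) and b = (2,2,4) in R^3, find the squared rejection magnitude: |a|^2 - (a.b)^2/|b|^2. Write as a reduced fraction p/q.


|a|^2 = (-2)^2 + 1^2 + (-3)^2 = 14
|b|^2 = 2^2 + 2^2 + 4^2 = 24
a . b = (-2)*2 + 1*2 + (-3)*4 = -14
(a.b)^2 = (-14)^2 = 196
|rej|^2 = 14 - 196/24
= (336 - 196)/24
= 140/24
In lowest terms: 35/6


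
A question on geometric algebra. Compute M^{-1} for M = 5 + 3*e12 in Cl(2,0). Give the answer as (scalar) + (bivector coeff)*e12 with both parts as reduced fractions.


M = 5 + 3*e12, where e12^2 = -1.
Since M commutes with its reverse ~M = a - b*e12, M * ~M = a^2 - b^2*e12^2 = a^2 + b^2.
So M^{-1} = ~M / (a^2 + b^2) = (a - b*e12)/(a^2 + b^2).
a^2 + b^2 = 25 + 9 = 34
Scalar part = 5/34 = 5/34
Bivector coeff = -3/34 = -3/34
M^{-1} = 5/34 - 3/34*e12


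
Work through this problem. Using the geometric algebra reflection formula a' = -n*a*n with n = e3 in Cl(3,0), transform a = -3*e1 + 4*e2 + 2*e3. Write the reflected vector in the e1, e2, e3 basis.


Reflection formula: a' = -n*a*n, with n = e3 (unit vector, n^2 = 1).
For reflection through hyperplane perp to e3:
The component along e3 flips sign, others stay.
a = (-3, 4, 2)
a' = (-3, 4, -2)
a' = -3*e1 + 4*e2 - 2*e3


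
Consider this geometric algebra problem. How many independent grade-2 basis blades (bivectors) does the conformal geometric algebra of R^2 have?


The conformal model of R^2 uses Cl(3,1) with m = 2 + 2 = 4 generators.
Number of grade-2 blades = C(m, 2) = C(4, 2)
= 4*3/2 = 6


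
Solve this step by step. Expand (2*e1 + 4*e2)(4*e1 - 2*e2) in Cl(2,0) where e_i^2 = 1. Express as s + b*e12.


Expand: (2*e1 + 4*e2)(4*e1 - 2*e2)
= 2*4*e1e1 + 2*(-2)*e1e2 + 4*4*e2e1 + 4*(-2)*e2e2
Using e1^2 = e2^2 = 1, e2e1 = -e1e2:
Scalar part s = 2*4 + 4*(-2) = 8 + (-8) = 0
Bivector part b = 2*(-2) - 4*4 = -4 - 16 = -20
uv = 0 - 20*e12


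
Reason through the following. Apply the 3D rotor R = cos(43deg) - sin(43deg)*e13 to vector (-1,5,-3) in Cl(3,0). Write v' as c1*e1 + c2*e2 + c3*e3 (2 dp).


Rotor R = cos(43deg) - sin(43deg)*e13
Rotation angle theta = 2 * 43 = 86 degrees in the e13 plane (e1 -> e3).
The component perpendicular to the plane (e2) is invariant: v'_2 = v2 = 5.00
cos(86deg) = 0.0698, sin(86deg) = 0.9976
v'_1 = v1*cos(theta) - v3*sin(theta) = -1*0.0698 - (-3)*0.9976 = 2.92
v'_3 = v1*sin(theta) + v3*cos(theta) = -1*0.9976 + (-3)*0.0698 = -1.21
v' = 2.92*e1 + 5.00*e2 - 1.21*e3
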